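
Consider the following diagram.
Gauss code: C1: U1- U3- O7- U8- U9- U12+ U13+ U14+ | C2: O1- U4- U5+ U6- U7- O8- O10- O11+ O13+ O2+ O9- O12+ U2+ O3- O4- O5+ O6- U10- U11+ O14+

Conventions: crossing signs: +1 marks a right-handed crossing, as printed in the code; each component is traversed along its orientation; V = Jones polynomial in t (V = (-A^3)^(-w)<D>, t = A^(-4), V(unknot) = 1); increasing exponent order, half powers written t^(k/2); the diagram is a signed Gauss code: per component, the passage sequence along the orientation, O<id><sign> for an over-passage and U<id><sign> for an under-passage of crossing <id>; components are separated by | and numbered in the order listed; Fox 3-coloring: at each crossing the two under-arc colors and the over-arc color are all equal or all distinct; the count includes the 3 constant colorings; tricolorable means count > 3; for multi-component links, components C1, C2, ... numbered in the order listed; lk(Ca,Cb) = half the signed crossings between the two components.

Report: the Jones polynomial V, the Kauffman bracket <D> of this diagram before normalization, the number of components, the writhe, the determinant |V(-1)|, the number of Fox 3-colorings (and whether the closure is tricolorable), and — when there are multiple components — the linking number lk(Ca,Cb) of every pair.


Jones polynomial: V(t) = -t^(-5/2) - t^(-1/2)
<D> = -A^-4 - A^4; writhe -2
components 2, writhe -2 (14 crossings)
linking number lk(C1,C2) = -1
3-colorings: 3 of 3^14, det 2 — not tricolorable
note: the span of V is 2, within the link bound 14 + 2 - 1


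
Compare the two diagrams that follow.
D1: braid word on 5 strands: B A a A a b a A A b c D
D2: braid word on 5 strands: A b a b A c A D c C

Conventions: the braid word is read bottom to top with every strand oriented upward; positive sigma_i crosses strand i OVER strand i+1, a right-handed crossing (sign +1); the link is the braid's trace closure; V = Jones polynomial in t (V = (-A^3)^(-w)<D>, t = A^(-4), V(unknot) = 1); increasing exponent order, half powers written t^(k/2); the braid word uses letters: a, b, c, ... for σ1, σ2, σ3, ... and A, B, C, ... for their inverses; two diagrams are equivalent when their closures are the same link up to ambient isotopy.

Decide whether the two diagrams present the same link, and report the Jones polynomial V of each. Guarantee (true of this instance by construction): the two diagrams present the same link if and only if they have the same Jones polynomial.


equivalent: yes
V(D1) = 1  (w 0, c 12, <D> = 1)
V(D2) = 1  (w 0, c 10, <D> = 1)
why: all 2 diagrams share one V(t), hence one class


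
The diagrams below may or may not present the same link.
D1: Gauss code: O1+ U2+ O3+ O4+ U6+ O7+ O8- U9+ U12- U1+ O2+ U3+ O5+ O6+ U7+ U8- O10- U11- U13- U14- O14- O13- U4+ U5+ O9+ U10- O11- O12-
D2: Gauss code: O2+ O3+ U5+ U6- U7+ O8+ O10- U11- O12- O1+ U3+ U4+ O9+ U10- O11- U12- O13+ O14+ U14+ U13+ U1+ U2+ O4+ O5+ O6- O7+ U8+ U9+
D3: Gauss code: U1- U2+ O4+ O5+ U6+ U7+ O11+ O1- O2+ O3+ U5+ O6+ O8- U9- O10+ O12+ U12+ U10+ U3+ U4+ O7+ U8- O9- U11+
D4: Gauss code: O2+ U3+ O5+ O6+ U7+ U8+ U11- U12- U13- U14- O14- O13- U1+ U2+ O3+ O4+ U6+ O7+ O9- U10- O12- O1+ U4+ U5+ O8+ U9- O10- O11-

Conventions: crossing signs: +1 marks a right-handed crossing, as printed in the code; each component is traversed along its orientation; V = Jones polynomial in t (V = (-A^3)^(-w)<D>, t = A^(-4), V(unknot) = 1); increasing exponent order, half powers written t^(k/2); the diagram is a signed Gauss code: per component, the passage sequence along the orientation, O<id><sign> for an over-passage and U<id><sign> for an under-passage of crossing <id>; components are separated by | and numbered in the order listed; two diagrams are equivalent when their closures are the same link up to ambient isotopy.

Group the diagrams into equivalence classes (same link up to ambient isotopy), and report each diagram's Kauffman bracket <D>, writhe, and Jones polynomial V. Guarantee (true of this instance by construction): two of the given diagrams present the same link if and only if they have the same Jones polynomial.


grouping into links: {D1, D2, D3, D4}
V(D1) = t - t^2 + 2t^3 - t^4 + t^5 - t^6  (w +2, c 14, <D> = -A^-18 + A^-14 - A^-10 + 2A^-6 - A^-2 + A^2)
V(D2) = t - t^2 + 2t^3 - t^4 + t^5 - t^6  [14 crossings, <D> = -A^-6 + A^-2 - A^2 + 2A^6 - A^10 + A^14, w = +6]
V(D3) = t - t^2 + 2t^3 - t^4 + t^5 - t^6  [12 crossings, <D> = -A^-6 + A^-2 - A^2 + 2A^6 - A^10 + A^14, w = +6]
D4 (bracket -A^-18 + A^-14 - A^-10 + 2A^-6 - A^-2 + A^2; 14 crossings at w = +2): V = t - t^2 + 2t^3 - t^4 + t^5 - t^6
key observation: one V(t) for all 4 diagrams — one class (guaranteed)


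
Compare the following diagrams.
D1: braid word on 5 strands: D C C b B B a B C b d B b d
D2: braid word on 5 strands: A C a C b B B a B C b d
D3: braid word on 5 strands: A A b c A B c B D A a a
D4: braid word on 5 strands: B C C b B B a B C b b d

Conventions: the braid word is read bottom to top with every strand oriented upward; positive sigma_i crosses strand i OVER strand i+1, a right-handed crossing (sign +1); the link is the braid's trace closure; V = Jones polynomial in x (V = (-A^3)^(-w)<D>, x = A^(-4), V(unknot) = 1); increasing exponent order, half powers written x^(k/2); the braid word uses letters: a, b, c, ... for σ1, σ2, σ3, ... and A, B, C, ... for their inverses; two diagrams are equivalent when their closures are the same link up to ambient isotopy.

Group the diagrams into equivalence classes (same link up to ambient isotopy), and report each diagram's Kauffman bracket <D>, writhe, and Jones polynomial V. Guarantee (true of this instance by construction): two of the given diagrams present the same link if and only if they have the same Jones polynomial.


classes: {D1, D2, D4} | {D3}
V(D1) = -x^-6 + x^-5 - x^-4 + 2x^-3 - x^-2 + x^-1  [14 crossings, <D> = A^-2 - A^2 + 2A^6 - A^10 + A^14 - A^18, w = -2]
D2 (bracket A^-2 - A^2 + 2A^6 - A^10 + A^14 - A^18; 12 crossings at w = -2): V = -x^-6 + x^-5 - x^-4 + 2x^-3 - x^-2 + x^-1
V(D3) = x^-4 - x^-3 + x^-2 - 2x^-1 + 2 - x + x^2  [12 crossings, <D> = A^-14 - A^-10 + 2A^-6 - 2A^-2 + A^2 - A^6 + A^10, w = -2]
D4 (bracket A^-2 - A^2 + 2A^6 - A^10 + A^14 - A^18; 12 crossings at w = -2): V = -x^-6 + x^-5 - x^-4 + 2x^-3 - x^-2 + x^-1
insight: 2 classes among 4 diagrams; unequal V(x) rules out equality


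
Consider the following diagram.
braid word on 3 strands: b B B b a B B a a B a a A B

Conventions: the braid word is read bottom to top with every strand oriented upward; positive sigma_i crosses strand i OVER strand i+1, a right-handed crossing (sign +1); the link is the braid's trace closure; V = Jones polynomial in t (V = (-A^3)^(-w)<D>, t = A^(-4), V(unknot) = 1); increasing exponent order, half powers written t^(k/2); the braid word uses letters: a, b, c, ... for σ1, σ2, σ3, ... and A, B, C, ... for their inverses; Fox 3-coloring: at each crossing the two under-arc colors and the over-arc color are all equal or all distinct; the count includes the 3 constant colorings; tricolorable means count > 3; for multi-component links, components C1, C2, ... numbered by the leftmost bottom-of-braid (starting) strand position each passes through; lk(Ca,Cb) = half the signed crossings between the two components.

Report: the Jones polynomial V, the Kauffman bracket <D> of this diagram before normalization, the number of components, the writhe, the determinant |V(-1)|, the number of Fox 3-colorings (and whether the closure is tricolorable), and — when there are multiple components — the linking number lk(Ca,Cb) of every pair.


Jones polynomial: V(t) = t^-4 - 3t^-3 + 5t^-2 - 6t^-1 + 7 - 6t + 5t^2 - 3t^3 + t^4
<D> = A^-16 - 3A^-12 + 5A^-8 - 6A^-4 + 7 - 6A^4 + 5A^8 - 3A^12 + A^16; writhe 0
components 1, writhe 0 (14 crossings)
3-colorings: 3 of 3^14, det 37 — not tricolorable
note: V spans 8 powers of t: at least 8 crossings in any diagram


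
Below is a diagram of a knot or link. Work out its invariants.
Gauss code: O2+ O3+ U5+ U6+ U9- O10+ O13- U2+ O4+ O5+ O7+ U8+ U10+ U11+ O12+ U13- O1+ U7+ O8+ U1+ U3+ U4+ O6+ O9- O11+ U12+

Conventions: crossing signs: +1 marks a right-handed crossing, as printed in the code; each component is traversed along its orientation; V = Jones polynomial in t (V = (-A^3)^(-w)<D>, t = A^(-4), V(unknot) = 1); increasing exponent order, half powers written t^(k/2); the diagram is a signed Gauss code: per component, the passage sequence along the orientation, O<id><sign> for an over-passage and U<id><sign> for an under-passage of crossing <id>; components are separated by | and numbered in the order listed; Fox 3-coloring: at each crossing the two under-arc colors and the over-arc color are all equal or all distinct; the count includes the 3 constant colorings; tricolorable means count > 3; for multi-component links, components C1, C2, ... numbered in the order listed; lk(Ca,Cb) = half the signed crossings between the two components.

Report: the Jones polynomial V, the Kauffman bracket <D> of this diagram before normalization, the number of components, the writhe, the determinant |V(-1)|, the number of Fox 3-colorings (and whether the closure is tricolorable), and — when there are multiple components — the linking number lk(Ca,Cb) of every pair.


V = t^3 + 2t^5 - 2t^6 + 2t^7 - 3t^8 + 2t^9 - 2t^10 + t^11
<D> = -A^-17 + 2A^-13 - 2A^-9 + 3A^-5 - 2A^-1 + 2A^3 - 2A^7 - A^15 (w = +9)
1 component over 13 crossings, w = +9
9 Fox colorings among 3^13, |V(-1)| = 15: tricolorable
why: the span of V is 8, forcing >= 8 crossings in any diagram


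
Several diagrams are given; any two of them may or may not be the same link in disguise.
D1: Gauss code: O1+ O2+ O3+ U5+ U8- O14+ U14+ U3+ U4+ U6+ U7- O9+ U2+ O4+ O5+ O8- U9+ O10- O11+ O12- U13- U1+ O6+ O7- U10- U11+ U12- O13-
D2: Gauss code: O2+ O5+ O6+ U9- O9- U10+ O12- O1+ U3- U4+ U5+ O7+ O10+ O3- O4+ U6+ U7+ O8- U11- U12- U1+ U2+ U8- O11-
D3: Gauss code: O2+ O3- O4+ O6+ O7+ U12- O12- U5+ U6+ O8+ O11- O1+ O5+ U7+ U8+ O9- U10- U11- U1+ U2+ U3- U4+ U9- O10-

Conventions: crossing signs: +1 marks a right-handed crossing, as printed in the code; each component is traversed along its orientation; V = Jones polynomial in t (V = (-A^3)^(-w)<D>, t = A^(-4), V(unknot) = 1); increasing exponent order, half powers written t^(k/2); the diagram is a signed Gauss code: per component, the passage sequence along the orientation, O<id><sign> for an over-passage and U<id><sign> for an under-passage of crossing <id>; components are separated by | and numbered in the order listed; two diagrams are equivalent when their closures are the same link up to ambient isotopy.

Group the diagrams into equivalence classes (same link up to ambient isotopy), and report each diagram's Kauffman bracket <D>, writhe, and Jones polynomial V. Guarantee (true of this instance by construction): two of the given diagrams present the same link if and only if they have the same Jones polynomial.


equivalence classes: {D1, D2, D3}
D1 (bracket -A^-4 + 1 + A^8; 14 crossings at w = +4): V = t + t^3 - t^4
V(D2) = t + t^3 - t^4  (w +2, c 12, <D> = -A^-10 + A^-6 + A^2)
V(D3) = t + t^3 - t^4  (w +2, c 12, <D> = -A^-10 + A^-6 + A^2)
observation: one V(t) for all 3 diagrams — one class (guaranteed)


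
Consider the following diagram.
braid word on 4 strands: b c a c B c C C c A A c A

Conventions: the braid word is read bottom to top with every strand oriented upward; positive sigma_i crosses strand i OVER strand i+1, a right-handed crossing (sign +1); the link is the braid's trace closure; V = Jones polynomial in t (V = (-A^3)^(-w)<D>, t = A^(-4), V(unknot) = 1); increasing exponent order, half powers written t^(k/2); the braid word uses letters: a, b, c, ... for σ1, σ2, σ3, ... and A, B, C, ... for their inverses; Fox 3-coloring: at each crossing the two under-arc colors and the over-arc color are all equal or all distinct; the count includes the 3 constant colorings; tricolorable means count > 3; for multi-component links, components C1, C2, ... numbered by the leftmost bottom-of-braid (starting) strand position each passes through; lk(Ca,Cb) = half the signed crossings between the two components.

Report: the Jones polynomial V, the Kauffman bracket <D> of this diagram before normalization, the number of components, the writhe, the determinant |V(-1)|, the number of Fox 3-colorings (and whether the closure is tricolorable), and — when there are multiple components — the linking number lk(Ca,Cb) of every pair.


Jones polynomial: V(t) = -t^-3 + 2t^-2 - 2t^-1 + 3 - 2t + 2t^2 - t^3
<D> = A^-9 - 2A^-5 + 2A^-1 - 3A^3 + 2A^7 - 2A^11 + A^15; writhe +1
components 1, writhe +1 (13 crossings)
3-colorings: 3 of 3^13, det 13 — not tricolorable
note: the word shrinks to σ2 σ3 σ1 σ3 σ2⁻¹ σ1⁻¹ σ1⁻¹ σ3 σ1⁻¹ after cancelling


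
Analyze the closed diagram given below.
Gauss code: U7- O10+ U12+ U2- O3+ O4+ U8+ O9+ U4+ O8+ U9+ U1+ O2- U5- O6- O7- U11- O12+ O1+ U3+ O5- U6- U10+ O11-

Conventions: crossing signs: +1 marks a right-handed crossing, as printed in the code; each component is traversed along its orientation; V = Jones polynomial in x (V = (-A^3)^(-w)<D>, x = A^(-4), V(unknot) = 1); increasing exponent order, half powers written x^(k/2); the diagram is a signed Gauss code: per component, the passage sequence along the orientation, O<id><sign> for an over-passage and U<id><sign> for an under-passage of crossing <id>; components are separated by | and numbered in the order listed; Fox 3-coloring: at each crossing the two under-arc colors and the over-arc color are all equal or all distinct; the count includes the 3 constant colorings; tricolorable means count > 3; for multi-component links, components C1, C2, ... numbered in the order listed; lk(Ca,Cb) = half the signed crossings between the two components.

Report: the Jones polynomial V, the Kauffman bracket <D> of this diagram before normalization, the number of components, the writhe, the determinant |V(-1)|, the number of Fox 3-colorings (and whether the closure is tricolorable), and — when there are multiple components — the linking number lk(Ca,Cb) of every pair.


V = x^-3 - x^-2 + 2x^-1 - 4 + 4x - 4x^2 + 5x^3 - 3x^4 + 2x^5 - x^6
<D> = -A^-18 + 2A^-14 - 3A^-10 + 5A^-6 - 4A^-2 + 4A^2 - 4A^6 + 2A^10 - A^14 + A^18 (w = +2)
1 component over 12 crossings, w = +2
27 Fox colorings among 3^12, |V(-1)| = 27: tricolorable
why: det 27 = |V(-1)|; divisible by 3, so tricolorable


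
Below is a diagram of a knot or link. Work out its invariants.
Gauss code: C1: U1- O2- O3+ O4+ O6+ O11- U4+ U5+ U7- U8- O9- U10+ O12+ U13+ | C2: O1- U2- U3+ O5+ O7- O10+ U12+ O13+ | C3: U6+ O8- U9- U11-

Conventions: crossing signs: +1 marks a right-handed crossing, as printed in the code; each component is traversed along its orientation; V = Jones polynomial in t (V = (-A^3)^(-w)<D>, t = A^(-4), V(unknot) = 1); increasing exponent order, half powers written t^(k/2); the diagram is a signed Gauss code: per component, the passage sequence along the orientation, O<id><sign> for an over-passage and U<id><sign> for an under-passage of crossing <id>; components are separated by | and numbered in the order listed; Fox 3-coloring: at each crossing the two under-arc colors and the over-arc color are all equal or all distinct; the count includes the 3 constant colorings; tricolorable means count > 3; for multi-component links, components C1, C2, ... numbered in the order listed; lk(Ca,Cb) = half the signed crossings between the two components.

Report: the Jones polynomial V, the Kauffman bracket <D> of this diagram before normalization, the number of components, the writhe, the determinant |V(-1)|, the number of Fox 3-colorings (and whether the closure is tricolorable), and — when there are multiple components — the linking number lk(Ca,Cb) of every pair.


V = t^-2 + 2 + t^2
<D> = -A^-5 - 2A^3 - A^11 (w = +1)
3 components over 13 crossings, w = +1
lk(C1,C2): +1
lk(C1,C3) = -1
linking number lk(C2,C3) = 0
3 Fox colorings among 3^13, |V(-1)| = 4: not tricolorable
why: the span of V is 4, within the link bound 13 + 3 - 1


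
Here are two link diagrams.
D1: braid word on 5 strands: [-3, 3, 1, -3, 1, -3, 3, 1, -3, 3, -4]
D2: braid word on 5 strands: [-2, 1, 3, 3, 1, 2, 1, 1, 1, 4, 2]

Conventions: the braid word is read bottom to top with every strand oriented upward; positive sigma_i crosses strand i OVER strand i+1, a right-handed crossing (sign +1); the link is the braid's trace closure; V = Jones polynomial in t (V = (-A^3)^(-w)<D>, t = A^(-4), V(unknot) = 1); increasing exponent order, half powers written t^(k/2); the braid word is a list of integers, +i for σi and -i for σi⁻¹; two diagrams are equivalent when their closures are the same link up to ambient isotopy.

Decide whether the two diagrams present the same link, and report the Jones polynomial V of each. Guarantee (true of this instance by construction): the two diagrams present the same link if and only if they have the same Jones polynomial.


equivalent: no
V(D1) = -t^(1/2) - t^(3/2) - t^(5/2) + t^(9/2)  (w +1, c 11, <D> = -A^-15 + A^-7 + A^-3 + A)
D2 (bracket -A^-11 + A^-7 - 2A^-3 + 2A - A^5 + 2A^9 + A^17; 11 crossings at w = +9): V = -t^(5/2) - 2t^(9/2) + t^(11/2) - 2t^(13/2) + 2t^(15/2) - t^(17/2) + t^(19/2)
why: 2 values of V(t) split the 2 diagrams


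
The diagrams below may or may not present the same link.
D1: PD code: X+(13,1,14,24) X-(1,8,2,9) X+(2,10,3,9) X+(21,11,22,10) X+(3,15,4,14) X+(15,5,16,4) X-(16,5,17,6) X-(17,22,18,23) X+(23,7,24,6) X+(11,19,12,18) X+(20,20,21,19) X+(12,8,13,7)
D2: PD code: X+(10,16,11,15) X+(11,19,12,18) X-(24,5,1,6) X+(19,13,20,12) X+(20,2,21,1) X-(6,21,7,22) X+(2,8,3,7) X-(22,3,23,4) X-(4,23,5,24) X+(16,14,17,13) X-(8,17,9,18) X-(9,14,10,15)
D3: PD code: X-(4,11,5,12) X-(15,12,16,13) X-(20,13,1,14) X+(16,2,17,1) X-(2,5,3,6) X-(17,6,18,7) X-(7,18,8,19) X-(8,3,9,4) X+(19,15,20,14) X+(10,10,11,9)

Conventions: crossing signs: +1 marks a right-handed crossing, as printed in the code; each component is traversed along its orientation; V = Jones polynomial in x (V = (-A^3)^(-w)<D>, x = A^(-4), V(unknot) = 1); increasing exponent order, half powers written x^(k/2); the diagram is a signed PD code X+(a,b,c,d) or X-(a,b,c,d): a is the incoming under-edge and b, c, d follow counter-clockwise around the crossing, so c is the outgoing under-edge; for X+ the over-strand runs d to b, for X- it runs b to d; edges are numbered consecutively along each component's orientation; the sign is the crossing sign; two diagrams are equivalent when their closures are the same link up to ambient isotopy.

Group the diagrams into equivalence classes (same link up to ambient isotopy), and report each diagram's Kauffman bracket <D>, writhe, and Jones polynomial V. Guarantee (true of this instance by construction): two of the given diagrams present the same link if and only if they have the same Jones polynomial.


equivalence classes: {D1} | {D2} | {D3}
D1 (bracket -A^-6 + A^-2 - A^2 + 2A^6 - A^10 + A^14; 12 crossings at w = +6): V = x - x^2 + 2x^3 - x^4 + x^5 - x^6
V(D2) = x^-5 - 2x^-4 + 2x^-3 - 2x^-2 + 2x^-1 - 1 + x  (w 0, c 12, <D> = A^-4 - 1 + 2A^4 - 2A^8 + 2A^12 - 2A^16 + A^20)
D3 (bracket A^-8 - A^-4 + 2 - A^4 + A^8 - A^12; 10 crossings at w = -4): V = -x^-6 + x^-5 - x^-4 + 2x^-3 - x^-2 + x^-1
key observation: V(x) takes 3 values over 3 diagrams, fixing the grouping


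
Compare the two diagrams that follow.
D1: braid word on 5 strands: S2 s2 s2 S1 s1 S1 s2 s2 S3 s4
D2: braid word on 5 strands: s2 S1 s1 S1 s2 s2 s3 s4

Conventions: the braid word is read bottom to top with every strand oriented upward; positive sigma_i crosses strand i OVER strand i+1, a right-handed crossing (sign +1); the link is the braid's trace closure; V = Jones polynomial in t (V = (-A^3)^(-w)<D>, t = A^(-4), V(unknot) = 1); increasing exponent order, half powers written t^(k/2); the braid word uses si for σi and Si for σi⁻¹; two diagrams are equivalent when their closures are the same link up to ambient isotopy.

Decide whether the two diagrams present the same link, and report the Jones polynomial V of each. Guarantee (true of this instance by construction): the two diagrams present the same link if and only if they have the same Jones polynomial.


same link: yes
V(D1) = t + t^3 - t^4  [10 crossings, <D> = -A^-10 + A^-6 + A^2, w = +2]
V(D2) = t + t^3 - t^4  (w +4, c 8, <D> = -A^-4 + 1 + A^8)
note: Markov moves rewrite D1 (10 crossings) into D2 (8)


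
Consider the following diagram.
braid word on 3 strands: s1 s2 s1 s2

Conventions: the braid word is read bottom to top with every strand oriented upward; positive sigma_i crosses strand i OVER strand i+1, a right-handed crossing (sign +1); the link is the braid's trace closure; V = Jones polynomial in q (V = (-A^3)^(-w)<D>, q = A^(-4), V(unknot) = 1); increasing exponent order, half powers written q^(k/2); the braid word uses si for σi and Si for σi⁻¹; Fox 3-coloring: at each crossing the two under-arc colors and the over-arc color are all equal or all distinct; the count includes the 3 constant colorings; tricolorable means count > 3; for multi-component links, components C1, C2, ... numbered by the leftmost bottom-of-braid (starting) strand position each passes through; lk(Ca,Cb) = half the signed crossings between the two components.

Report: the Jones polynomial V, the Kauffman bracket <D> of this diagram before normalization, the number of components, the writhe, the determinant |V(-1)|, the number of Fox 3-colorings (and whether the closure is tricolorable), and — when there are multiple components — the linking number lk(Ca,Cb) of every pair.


V(q) = q + q^3 - q^4
bracket: -A^-4 + 1 + A^8, w = +4
1 component, writhe +4, over 4 crossings
det 3, colorings 9 of 3^4 — tricolorable
observation: V spans 3 powers of q: at least 3 crossings in any diagram


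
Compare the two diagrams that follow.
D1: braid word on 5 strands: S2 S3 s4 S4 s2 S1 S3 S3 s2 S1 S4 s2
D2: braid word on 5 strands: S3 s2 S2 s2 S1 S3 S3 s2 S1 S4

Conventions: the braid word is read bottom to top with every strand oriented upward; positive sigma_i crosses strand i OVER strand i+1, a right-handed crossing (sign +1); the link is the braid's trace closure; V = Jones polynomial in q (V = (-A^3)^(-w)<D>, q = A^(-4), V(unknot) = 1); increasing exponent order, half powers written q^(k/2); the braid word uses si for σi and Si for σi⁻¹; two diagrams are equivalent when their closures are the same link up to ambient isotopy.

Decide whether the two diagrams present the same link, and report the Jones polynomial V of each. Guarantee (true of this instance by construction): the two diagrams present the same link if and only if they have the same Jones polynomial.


equivalent: yes
V(D1) = -q^-6 + 2q^-5 - 3q^-4 + 4q^-3 - 3q^-2 + 3q^-1 - 2 + q  (w -4, c 12, <D> = A^-16 - 2A^-12 + 3A^-8 - 3A^-4 + 4 - 3A^4 + 2A^8 - A^12)
V(D2) = -q^-6 + 2q^-5 - 3q^-4 + 4q^-3 - 3q^-2 + 3q^-1 - 2 + q  [10 crossings, <D> = A^-16 - 2A^-12 + 3A^-8 - 3A^-4 + 4 - 3A^4 + 2A^8 - A^12, w = -4]
key observation: one V(q) for all 2 diagrams — one class (guaranteed)


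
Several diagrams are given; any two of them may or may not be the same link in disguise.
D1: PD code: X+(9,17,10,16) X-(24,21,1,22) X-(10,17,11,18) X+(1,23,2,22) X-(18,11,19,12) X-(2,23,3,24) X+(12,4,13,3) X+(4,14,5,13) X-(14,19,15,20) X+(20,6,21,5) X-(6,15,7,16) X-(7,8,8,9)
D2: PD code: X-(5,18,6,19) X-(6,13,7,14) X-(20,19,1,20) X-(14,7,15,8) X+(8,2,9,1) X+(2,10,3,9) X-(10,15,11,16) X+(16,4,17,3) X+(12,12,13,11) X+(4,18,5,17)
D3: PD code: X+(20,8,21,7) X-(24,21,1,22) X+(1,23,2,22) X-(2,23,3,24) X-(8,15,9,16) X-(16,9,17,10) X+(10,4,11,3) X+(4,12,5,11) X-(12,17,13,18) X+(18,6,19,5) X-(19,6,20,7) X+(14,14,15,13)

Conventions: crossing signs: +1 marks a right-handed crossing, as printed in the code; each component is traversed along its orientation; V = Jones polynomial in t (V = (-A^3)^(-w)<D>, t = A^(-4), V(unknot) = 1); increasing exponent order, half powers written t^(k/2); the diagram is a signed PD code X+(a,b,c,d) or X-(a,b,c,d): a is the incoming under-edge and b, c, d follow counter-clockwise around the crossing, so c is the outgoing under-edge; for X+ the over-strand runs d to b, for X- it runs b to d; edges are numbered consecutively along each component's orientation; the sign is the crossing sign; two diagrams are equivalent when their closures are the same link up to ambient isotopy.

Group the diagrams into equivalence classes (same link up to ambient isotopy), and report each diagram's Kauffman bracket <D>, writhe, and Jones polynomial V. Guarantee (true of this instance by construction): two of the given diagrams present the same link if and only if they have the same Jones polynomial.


classes: {D1, D2, D3}
V(D1) = -t^-3 + 2t^-2 - 2t^-1 + 3 - 2t + 2t^2 - t^3  [12 crossings, <D> = -A^-18 + 2A^-14 - 2A^-10 + 3A^-6 - 2A^-2 + 2A^2 - A^6, w = -2]
D2 (bracket -A^-12 + 2A^-8 - 2A^-4 + 3 - 2A^4 + 2A^8 - A^12; 10 crossings at w = 0): V = -t^-3 + 2t^-2 - 2t^-1 + 3 - 2t + 2t^2 - t^3
D3 (bracket -A^-12 + 2A^-8 - 2A^-4 + 3 - 2A^4 + 2A^8 - A^12; 12 crossings at w = 0): V = -t^-3 + 2t^-2 - 2t^-1 + 3 - 2t + 2t^2 - t^3
note: one V(t) for all 3 diagrams — one class (guaranteed)


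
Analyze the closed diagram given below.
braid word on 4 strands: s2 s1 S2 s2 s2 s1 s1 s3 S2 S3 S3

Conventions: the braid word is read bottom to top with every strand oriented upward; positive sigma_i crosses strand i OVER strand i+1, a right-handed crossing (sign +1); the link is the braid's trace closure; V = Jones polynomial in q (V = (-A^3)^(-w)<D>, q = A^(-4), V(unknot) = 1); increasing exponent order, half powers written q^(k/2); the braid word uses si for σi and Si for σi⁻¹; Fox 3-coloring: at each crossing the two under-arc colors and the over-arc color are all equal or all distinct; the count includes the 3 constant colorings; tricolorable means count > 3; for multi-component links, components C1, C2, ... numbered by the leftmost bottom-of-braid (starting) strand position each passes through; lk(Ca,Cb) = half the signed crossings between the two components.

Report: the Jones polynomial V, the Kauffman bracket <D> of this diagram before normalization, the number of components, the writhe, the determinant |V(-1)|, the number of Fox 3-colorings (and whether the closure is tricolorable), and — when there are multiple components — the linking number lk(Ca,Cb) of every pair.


Jones polynomial: V(q) = q^-1 - 1 + 2q - 2q^2 + 2q^3 - 2q^4 + q^5
<D> = -A^-11 + 2A^-7 - 2A^-3 + 2A - 2A^5 + A^9 - A^13; writhe +3
components 1, writhe +3 (11 crossings)
3-colorings: 3 of 3^11, det 11 — not tricolorable
note: free reduction leaves σ2 σ1 σ2 σ1 σ1 σ3 σ2⁻¹ σ3⁻¹ σ3⁻¹ of the original 11 letters


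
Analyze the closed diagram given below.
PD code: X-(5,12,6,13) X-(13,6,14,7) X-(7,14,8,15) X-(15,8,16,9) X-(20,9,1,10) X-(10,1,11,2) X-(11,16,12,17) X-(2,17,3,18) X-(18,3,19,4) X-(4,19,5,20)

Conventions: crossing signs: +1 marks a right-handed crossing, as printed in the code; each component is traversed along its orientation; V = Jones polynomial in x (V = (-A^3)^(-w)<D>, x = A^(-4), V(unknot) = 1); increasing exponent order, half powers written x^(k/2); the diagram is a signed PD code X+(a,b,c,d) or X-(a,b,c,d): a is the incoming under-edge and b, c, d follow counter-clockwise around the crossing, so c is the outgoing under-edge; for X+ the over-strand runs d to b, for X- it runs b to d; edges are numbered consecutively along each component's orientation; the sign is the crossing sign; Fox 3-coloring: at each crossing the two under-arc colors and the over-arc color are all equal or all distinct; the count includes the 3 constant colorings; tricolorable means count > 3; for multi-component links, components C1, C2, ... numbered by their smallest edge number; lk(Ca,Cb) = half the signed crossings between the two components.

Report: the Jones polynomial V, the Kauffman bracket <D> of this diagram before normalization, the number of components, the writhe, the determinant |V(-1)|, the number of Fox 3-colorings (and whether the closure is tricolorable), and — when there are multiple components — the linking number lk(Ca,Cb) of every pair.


V(x) = -x^-10 + x^-6 + x^-4
bracket: A^-14 + A^-6 - A^10, w = -10
1 component, writhe -10, over 10 crossings
det 1, colorings 3 of 3^10 — not tricolorable
observation: V spans 6 powers of x: at least 6 crossings in any diagram


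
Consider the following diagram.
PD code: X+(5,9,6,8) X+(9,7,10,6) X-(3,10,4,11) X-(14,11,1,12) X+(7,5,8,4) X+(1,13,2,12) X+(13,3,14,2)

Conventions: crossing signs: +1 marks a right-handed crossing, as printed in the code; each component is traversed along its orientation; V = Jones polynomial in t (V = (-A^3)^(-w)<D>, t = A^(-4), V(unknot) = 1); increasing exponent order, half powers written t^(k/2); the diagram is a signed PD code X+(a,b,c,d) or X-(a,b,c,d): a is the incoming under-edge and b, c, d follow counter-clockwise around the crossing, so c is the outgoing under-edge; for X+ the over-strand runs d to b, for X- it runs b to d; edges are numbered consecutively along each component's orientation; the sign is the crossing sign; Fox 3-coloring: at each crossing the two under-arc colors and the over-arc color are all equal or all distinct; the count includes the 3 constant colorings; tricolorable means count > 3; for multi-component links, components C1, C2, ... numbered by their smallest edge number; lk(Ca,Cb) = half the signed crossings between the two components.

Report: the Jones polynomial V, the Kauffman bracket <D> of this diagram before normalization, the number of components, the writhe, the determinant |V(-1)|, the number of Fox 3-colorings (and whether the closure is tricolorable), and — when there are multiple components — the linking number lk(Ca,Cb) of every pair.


V = t + t^3 - t^4
<D> = A^-7 - A^-3 - A^5 (w = +3)
1 component over 7 crossings, w = +3
9 Fox colorings among 3^7, |V(-1)| = 3: tricolorable
why: w = +3 (over 7 crossings) is diagram-only; (-A^3)^(-3) removes it from V


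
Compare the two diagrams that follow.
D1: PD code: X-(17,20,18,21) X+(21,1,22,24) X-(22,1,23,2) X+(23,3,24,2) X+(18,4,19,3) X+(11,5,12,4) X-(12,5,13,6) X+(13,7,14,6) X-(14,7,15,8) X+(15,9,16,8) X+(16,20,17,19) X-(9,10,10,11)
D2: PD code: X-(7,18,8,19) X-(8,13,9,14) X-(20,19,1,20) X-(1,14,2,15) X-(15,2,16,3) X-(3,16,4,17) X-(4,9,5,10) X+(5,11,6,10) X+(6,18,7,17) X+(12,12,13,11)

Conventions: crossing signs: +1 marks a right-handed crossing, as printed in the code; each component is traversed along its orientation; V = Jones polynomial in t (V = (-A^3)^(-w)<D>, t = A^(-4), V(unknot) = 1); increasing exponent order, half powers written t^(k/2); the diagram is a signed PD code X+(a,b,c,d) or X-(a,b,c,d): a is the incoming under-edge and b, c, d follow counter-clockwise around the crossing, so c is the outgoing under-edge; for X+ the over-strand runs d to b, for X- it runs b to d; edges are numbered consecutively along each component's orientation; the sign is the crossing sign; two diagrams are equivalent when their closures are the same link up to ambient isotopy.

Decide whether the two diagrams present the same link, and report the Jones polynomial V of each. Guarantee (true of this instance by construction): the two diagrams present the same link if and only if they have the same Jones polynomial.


equivalent: no
D1 (bracket A^6; 12 crossings at w = +2): V = 1
V(D2) = -t^-4 + t^-3 + t^-1  (w -4, c 10, <D> = A^-8 + 1 - A^4)
key observation: 2 values of V(t) split the 2 diagrams


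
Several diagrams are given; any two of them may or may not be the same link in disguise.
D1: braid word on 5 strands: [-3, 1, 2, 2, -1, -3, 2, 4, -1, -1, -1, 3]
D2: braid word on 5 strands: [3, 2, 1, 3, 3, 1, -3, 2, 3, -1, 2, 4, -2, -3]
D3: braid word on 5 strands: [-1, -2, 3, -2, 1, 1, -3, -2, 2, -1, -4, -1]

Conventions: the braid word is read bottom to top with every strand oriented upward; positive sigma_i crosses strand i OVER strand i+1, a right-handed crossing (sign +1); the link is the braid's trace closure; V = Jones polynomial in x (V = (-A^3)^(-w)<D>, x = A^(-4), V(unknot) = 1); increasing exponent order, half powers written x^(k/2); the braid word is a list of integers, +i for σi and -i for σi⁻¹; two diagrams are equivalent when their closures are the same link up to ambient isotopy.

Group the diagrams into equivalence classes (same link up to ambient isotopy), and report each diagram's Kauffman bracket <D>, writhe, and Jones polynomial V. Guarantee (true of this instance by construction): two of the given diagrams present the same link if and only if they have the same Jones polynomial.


grouping into links: {D1} | {D2} | {D3}
V(D1) = -x^-3 + 2x^-2 - 2x^-1 + 3 - 2x + 2x^2 - x^3  (w 0, c 12, <D> = -A^-12 + 2A^-8 - 2A^-4 + 3 - 2A^4 + 2A^8 - A^12)
D2 (bracket -A^-6 + A^-2 - A^2 + 2A^6 - A^10 + A^14; 14 crossings at w = +6): V = x - x^2 + 2x^3 - x^4 + x^5 - x^6
V(D3) = 1  [12 crossings, <D> = A^-12, w = -4]
why: 3 classes among 3 diagrams; unequal V(x) rules out equality


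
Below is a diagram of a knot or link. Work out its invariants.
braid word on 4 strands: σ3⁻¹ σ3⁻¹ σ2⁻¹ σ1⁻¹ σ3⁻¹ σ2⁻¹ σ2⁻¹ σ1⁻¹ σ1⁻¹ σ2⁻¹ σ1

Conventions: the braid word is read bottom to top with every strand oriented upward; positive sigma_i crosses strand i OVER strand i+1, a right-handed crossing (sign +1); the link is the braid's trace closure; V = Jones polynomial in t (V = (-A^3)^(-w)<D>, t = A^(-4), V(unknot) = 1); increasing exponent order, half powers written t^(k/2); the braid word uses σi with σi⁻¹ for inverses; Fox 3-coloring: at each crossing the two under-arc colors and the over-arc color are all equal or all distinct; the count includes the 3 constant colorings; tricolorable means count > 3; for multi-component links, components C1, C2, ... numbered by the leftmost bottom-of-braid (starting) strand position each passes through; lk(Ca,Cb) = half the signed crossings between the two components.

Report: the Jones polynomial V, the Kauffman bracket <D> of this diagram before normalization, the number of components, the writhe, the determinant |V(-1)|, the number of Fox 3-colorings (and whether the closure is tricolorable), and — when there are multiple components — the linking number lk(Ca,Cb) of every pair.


Jones polynomial: V(t) = -t^-8 + t^-5 + t^-3
<D> = -A^-15 - A^-7 + A^5; writhe -9
components 1, writhe -9 (11 crossings)
3-colorings: 9 of 3^11, det 3 — tricolorable
note: det 3 = |V(-1)|; divisible by 3, so tricolorable


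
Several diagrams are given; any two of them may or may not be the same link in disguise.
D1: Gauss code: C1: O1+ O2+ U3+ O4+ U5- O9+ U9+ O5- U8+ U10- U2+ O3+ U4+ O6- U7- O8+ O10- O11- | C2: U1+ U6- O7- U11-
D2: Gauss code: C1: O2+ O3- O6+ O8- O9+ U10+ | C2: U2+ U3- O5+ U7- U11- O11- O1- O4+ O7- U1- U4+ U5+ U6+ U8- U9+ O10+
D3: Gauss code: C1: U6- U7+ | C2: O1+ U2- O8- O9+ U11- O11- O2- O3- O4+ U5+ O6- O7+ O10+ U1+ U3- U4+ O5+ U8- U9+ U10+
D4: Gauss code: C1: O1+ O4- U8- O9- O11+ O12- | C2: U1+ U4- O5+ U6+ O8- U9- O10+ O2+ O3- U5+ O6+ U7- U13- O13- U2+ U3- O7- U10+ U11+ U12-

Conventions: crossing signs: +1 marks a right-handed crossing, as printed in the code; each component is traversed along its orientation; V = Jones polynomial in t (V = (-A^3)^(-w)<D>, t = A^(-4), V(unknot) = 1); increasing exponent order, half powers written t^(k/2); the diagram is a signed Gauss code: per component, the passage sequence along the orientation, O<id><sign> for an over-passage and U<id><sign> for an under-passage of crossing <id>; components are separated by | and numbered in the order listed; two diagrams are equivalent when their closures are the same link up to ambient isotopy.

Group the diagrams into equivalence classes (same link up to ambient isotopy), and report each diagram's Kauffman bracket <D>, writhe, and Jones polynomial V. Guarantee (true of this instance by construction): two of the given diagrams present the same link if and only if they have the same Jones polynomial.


grouping into links: {D1, D4} | {D2} | {D3}
V(D1) = -t^(-3/2) - 2t^(1/2) + t^(3/2) - t^(5/2) + t^(7/2)  (w +1, c 11, <D> = -A^-11 + A^-7 - A^-3 + 2A + A^9)
D2 (bracket A^-7 + A; 11 crossings at w = +1): V = -t^(1/2) - t^(5/2)
D3 (bracket -A^-15 + A^-7 + A^-3 + A; 11 crossings at w = +1): V = -t^(1/2) - t^(3/2) - t^(5/2) + t^(9/2)
V(D4) = -t^(-3/2) - 2t^(1/2) + t^(3/2) - t^(5/2) + t^(7/2)  (w -1, c 13, <D> = -A^-17 + A^-13 - A^-9 + 2A^-5 + A^3)
why: 3 classes among 4 diagrams; unequal V(t) rules out equality


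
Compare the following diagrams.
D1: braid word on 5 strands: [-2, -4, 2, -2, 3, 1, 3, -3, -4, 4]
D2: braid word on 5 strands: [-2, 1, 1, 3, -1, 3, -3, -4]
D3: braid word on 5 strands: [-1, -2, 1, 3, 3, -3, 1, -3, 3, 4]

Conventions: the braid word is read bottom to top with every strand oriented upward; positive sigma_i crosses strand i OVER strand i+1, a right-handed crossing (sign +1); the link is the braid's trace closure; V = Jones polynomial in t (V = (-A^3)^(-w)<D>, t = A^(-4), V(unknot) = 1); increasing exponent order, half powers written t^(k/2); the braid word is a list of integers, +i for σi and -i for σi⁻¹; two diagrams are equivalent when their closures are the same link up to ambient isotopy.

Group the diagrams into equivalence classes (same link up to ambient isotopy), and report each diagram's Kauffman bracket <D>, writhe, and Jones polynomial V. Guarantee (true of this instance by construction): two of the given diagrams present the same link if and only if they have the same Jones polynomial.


classes: {D1, D2, D3}
V(D1) = 1  [10 crossings, <D> = 1, w = 0]
V(D2) = 1  (w 0, c 8, <D> = 1)
V(D3) = 1  [10 crossings, <D> = A^6, w = +2]
note: one V(t) for all 3 diagrams — one class (guaranteed)


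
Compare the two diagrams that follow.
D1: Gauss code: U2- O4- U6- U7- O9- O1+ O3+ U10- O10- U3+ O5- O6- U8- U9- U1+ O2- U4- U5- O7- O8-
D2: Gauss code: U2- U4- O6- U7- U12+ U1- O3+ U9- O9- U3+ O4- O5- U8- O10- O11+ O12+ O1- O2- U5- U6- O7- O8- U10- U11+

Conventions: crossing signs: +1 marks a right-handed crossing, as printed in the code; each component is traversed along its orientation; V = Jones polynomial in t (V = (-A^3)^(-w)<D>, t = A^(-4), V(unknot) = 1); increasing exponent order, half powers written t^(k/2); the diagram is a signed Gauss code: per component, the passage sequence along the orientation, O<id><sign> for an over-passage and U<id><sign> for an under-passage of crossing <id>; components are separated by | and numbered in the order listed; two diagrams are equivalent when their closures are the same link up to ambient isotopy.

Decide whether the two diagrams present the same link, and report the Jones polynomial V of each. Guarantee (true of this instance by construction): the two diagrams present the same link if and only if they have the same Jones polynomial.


equivalent: yes
D1 (bracket A^-10 + A^-2 - A^2 + A^6 - A^10; 10 crossings at w = -6): V = -t^-7 + t^-6 - t^-5 + t^-4 + t^-2
V(D2) = -t^-7 + t^-6 - t^-5 + t^-4 + t^-2  [12 crossings, <D> = A^-10 + A^-2 - A^2 + A^6 - A^10, w = -6]
observation: Reidemeister moves carry D1 (10 crossings) to D2 (12)


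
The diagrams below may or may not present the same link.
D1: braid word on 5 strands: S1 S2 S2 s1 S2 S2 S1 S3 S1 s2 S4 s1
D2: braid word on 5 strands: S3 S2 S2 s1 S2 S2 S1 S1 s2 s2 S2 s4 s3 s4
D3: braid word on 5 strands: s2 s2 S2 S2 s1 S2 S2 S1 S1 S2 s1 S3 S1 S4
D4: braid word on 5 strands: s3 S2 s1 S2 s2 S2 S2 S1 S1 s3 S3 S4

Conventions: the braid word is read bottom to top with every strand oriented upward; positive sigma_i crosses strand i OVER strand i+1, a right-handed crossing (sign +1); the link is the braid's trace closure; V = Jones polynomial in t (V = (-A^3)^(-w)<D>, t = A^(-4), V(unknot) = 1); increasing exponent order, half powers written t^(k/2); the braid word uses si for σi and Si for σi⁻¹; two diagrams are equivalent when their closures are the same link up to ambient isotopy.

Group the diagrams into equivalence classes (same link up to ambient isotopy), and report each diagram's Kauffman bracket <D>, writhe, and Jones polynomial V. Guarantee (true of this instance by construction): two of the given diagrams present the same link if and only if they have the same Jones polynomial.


classes: {D1, D2, D3, D4}
V(D1) = -t^-6 + t^-5 - t^-4 + 2t^-3 - t^-2 + t^-1  [12 crossings, <D> = A^-14 - A^-10 + 2A^-6 - A^-2 + A^2 - A^6, w = -6]
V(D2) = -t^-6 + t^-5 - t^-4 + 2t^-3 - t^-2 + t^-1  [14 crossings, <D> = A^-2 - A^2 + 2A^6 - A^10 + A^14 - A^18, w = -2]
D3 (bracket A^-14 - A^-10 + 2A^-6 - A^-2 + A^2 - A^6; 14 crossings at w = -6): V = -t^-6 + t^-5 - t^-4 + 2t^-3 - t^-2 + t^-1
D4 (bracket A^-8 - A^-4 + 2 - A^4 + A^8 - A^12; 12 crossings at w = -4): V = -t^-6 + t^-5 - t^-4 + 2t^-3 - t^-2 + t^-1
insight: all 4 diagrams share one V(t), hence one class
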